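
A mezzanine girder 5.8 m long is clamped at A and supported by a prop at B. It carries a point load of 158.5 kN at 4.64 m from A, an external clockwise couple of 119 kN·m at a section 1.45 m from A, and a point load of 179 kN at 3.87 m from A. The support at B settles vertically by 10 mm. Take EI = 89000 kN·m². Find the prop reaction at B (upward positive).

R_B = 204.3 kN

Choose R_B as the redundant. The primary structure is the cantilever fixed at A.
Primary-structure tip deflection at B by superposition:
  point load 158.5 at a = 4.64: Pa²(3L − a)/(6EI) = 7257/EI
  clockwise couple 119 at a = 1.45: M₀a(2L − a)/(2EI) = 875.7/EI
  point load 179 at a = 3.87: Pa²(3L − a)/(6EI) = 6045/EI
  δ_0 = 14178/EI
Tip deflection under a unit load at B: L³/(3EI) = 65.04/EI.
With EI = 89000 kN·m²: δ_0 = 0.15931 m and δ_{BB} = 0.000731 m/kN.
Compatibility — the beam at B must follow the support down by 0.01 m: δ_0 − R_B·δ_{BB} = 0.01, so R_B = (0.15931 − 0.01)/0.000731 = 204.3 kN.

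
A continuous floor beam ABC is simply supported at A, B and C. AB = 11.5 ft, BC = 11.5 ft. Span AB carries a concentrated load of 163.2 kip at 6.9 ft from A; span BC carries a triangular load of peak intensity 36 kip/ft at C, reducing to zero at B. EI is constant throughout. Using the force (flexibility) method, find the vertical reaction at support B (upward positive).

R_B = 222.4 kip

Take M_B as the redundant. Released structure: two simple spans AB and BC with a hinge at B.
End slopes at the hinge B, treating each span as simply supported:
  span AB: point load 163.2 at a = 6.9: Pab(L + a)/(6LEI) = 1381/EI
  span BC: triangular load, peak 36: 7w₀L³/(360EI) = 1065/EI
  relative rotation θ_0 = (1381 + 1065)/EI = 2446/EI
A unit hogging moment at B produces rotation L₁/(3EI) + L₂/(3EI) = 7.667/EI.
Compatibility: M_B·(L₁+L₂)/(3EI) = θ_0, giving M_B = 319 kip·ft (hogging).
Span AB, ΣM about A with M_B applied at B: R_B^{AB}·11.5 = 1126 + 319, so R_B^{AB} = 125.7 kip and R_A = 163.2 − 125.7 = 37.54 kip.
Span BC, ΣM about C: R_B^{BC}·11.5 = 793.5 + 319, so R_B^{BC} = 96.74 kip and R_C = 207 − 96.74 = 110.3 kip.
R_B = 125.7 + 96.74 = 222.4 kip.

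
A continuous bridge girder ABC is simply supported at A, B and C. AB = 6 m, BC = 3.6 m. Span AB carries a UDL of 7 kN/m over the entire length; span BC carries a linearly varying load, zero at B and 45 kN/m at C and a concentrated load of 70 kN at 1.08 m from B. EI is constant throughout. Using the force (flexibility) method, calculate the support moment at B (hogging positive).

M_B = 49.31 kN·m

Release continuity at B by inserting a hinge; the redundant is the internal moment M_B. The primary structure is two simply-supported spans AB and BC.
Rotations at B on the released spans (each span's end-slope, ×1/EI):
  span AB: UDL 7: wL³/(24EI) = 63/EI
  span BC: triangular load, peak 45: 7w₀L³/(360EI) = 40.82/EI
  span BC: point load 70 at a = 1.08: Pab(L + b)/(6LEI) = 53.98/EI
  relative rotation θ_0 = (63 + 94.8)/EI = 157.8/EI
A unit hogging moment at B produces rotation L₁/(3EI) + L₂/(3EI) = 3.2/EI.
Slope continuity at B: θ_0 = M_B·3.2/EI, so M_B = 157.8/3.2 = 49.31 kN·m (hogging).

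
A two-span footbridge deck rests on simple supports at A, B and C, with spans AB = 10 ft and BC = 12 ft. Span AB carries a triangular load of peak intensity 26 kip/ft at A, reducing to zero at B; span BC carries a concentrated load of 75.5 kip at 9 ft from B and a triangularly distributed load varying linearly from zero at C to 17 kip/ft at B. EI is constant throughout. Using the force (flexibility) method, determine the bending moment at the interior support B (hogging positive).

M_B = 215.9 kip·ft

Take M_B as the redundant. Released structure: two simple spans AB and BC with a hinge at B.
Rotations at B on the released spans (each span's end-slope, ×1/EI):
  span AB: triangular load, peak 26: 7w₀L³/(360EI) = 505.6/EI
  span BC: point load 75.5 at a = 9: Pab(L + b)/(6LEI) = 424.7/EI
  span BC: triangular load, peak 17: w₀L³/(45EI) = 652.8/EI
  relative rotation θ_0 = (505.6 + 1077)/EI = 1583/EI
A unit hogging moment at B produces rotation L₁/(3EI) + L₂/(3EI) = 7.333/EI.
Slope continuity at B: θ_0 = M_B·7.333/EI, so M_B = 1583/7.333 = 215.9 kip·ft (hogging).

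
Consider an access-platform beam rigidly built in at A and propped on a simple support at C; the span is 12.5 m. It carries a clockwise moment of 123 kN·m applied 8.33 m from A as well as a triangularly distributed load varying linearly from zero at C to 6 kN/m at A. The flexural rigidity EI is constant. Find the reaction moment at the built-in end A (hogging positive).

Take the reaction at C as the redundant and release it; the primary structure is a cantilever fixed at A.
Primary-structure tip deflection at C by superposition:
  clockwise couple 123 at a = 8.33: M₀a(2L − a)/(2EI) = 8540/EI
  triangular load, peak 6 at the fixed end: w₀L⁴/(30EI) = 4883/EI
  δ_0 = 13423/EI
Flexibility coefficient — unit upward force at C: δ_{CC} = L³/(3EI) = 651/EI.
Compatibility at C: δ_0 − R_C·δ_{CC} = 0, so R_C = 13423/651 = 20.62 kN.
Moment equilibrium about A: M_A = Σ(load moments about A) − R_C·L = 279.2 − 20.62×12.5 = 21.53 kN·m.

M_A = 21.53 kN·m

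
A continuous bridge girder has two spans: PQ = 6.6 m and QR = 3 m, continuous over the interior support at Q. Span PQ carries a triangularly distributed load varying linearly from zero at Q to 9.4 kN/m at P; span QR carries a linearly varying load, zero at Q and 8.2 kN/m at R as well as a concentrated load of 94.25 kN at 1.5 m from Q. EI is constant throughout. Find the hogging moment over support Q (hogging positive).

Take M_Q as the redundant. Released structure: two simple spans PQ and QR with a hinge at Q.
Discontinuity in slope at Q on the released structure — sum the simple-span end rotations:
  span PQ: triangular load, peak 9.4: 7w₀L³/(360EI) = 52.55/EI
  span QR: triangular load, peak 8.2: 7w₀L³/(360EI) = 4.305/EI
  span QR: point load 94.25 at a = 1.5: Pab(L + b)/(6LEI) = 53.02/EI
  relative rotation θ_0 = (52.55 + 57.32)/EI = 109.9/EI
A unit hogging moment at Q produces rotation L₁/(3EI) + L₂/(3EI) = 3.2/EI.
Slope continuity at Q: θ_0 = M_Q·3.2/EI, so M_Q = 109.9/3.2 = 34.33 kN·m (hogging).

M_Q = 34.33 kN·m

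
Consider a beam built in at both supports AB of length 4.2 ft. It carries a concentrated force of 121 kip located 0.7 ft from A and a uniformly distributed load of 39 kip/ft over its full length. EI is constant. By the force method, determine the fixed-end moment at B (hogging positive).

Release both end moments; the primary structure is a simply-supported span AB with redundants M_A and M_B.
On the primary (simply-supported) span, the end slopes from the loading are:
  at A: point load 121 at a = 0.7: Pab(L + b)/(6LEI) = 90.58/EI
  at B: point load 121 at a = 0.7: Pab(L + a)/(6LEI) = 57.64/EI
  at A: UDL 39: wL³/(24EI) = 120.4/EI
  at B: UDL 39: wL³/(24EI) = 120.4/EI
  θ_A0 = 211/EI,  θ_B0 = 178/EI
Flexibility coefficients: a unit moment at one end gives L/(3EI) there and L/(6EI) at the far end, so f₁₁ = f₂₂ = 1.4/EI and f₁₂ = f₂₁ = 0.7/EI.
Compatibility — zero rotation at each built-in end:
  1.4 M_A + 0.7 M_B = 211
  0.7 M_A + 1.4 M_B = 178
Solving the pair gives M_A = 116.1 kip·ft and M_B = 69.09 kip·ft (hogging).

M_B = 69.09 kip·ft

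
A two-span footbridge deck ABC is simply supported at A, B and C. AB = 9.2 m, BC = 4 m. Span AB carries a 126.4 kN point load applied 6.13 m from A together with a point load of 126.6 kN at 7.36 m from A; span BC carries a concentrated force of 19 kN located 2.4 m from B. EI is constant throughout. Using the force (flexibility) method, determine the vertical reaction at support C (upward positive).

R_C = -56.33 kN

Insert a hinge at B; M_B is the redundant, and each span becomes simply supported.
Rotations at B on the released spans (each span's end-slope, ×1/EI):
  span AB: point load 126.4 at a = 6.13: Pab(L + a)/(6LEI) = 660.6/EI
  span AB: point load 126.6 at a = 7.36: Pab(L + a)/(6LEI) = 514.3/EI
  span BC: point load 19 at a = 2.4: Pab(L + b)/(6LEI) = 17.02/EI
  relative rotation θ_0 = (1175 + 17.02)/EI = 1192/EI
A unit hogging moment at B produces rotation L₁/(3EI) + L₂/(3EI) = 4.4/EI.
Slope continuity at B: θ_0 = M_B·4.4/EI, so M_B = 1192/4.4 = 270.9 kN·m (hogging).
Span BC, ΣM about C: R_B^{BC}·4 = 30.4 + 270.9, so R_B^{BC} = 75.33 kN and R_C = 19 − 75.33 = -56.33 kN.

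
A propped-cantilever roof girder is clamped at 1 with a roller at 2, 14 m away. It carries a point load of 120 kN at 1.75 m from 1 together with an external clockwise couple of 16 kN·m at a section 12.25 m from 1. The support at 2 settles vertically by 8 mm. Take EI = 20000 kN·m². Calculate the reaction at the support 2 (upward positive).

Release the roller at 2. Primary structure: cantilever fixed at 1.
Primary-structure tip deflection at 2 by superposition:
  point load 120 at a = 1.75: Pa²(3L − a)/(6EI) = 2465/EI
  clockwise couple 16 at a = 12.25: M₀a(2L − a)/(2EI) = 1544/EI
  δ_0 = 4009/EI
Flexibility coefficient — unit upward force at 2: δ_{22} = L³/(3EI) = 914.7/EI.
With EI = 20000 kN·m²: δ_0 = 0.20044 m and δ_{22} = 0.045733 m/kN.
Compatibility — the beam at 2 must follow the support down by 0.008 m: δ_0 − R_2·δ_{22} = 0.008, so R_2 = (0.20044 − 0.008)/0.045733 = 4.208 kN.

R_2 = 4.208 kN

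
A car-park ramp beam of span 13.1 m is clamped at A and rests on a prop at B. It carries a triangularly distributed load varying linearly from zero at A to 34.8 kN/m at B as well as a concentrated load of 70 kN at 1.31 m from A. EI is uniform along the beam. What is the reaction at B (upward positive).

R_B = 126.4 kN

Release the roller at B. Primary structure: cantilever fixed at A.
Free-end deflection of the primary structure under the applied loading (downward +):
  triangular load, peak 34.8 at the free end: 11w₀L⁴/(120EI) = 93945/EI
  point load 70 at a = 1.31: Pa²(3L − a)/(6EI) = 760.6/EI
  δ_0 = 94706/EI
Tip deflection under a unit load at B: L³/(3EI) = 749.4/EI.
Compatibility at B: δ_0 − R_B·δ_{BB} = 0, so R_B = 94706/749.4 = 126.4 kN.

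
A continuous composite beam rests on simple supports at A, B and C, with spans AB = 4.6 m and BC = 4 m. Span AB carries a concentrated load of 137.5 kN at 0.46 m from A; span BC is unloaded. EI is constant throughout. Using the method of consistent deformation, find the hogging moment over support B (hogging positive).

Insert a hinge at B; M_B is the redundant, and each span becomes simply supported.
End slopes at the hinge B, treating each span as simply supported:
  span AB: point load 137.5 at a = 0.46: Pab(L + a)/(6LEI) = 48.01/EI
  relative rotation θ_0 = (48.01 + 0)/EI = 48.01/EI
A unit hogging moment at B produces rotation L₁/(3EI) + L₂/(3EI) = 2.867/EI.
Slope continuity at B: θ_0 = M_B·2.867/EI, so M_B = 48.01/2.867 = 16.75 kN·m (hogging).

M_B = 16.75 kN·m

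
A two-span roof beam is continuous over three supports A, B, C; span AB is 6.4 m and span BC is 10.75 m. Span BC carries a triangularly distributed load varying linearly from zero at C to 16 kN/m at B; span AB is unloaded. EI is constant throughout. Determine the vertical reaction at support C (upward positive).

Insert a hinge at B; M_B is the redundant, and each span becomes simply supported.
Discontinuity in slope at B on the released structure — sum the simple-span end rotations:
  span BC: triangular load, peak 16: w₀L³/(45EI) = 441.7/EI
  relative rotation θ_0 = (0 + 441.7)/EI = 441.7/EI
A unit hogging moment at B produces rotation L₁/(3EI) + L₂/(3EI) = 5.717/EI.
Compatibility: M_B·(L₁+L₂)/(3EI) = θ_0, giving M_B = 77.27 kN·m (hogging).
Span BC, ΣM about C: R_B^{BC}·10.75 = 616.3 + 77.27, so R_B^{BC} = 64.52 kN and R_C = 86 − 64.52 = 21.48 kN.

R_C = 21.48 kN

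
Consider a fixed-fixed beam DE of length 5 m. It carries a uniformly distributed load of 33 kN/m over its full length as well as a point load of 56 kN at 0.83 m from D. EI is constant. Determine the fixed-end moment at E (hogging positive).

Take the two fixed-end moments M_D, M_E as redundants; the released structure is the simple span DE.
Simple-span end rotations at D and E under the given loads:
  at D: UDL 33: wL³/(24EI) = 171.9/EI
  at E: UDL 33: wL³/(24EI) = 171.9/EI
  at D: point load 56 at a = 0.83: Pab(L + b)/(6LEI) = 59.24/EI
  at E: point load 56 at a = 0.83: Pab(L + a)/(6LEI) = 37.67/EI
  θ_D0 = 231.1/EI,  θ_E0 = 209.5/EI
Flexibility coefficients: a unit moment at one end gives L/(3EI) there and L/(6EI) at the far end, so f₁₁ = f₂₂ = 1.667/EI and f₁₂ = f₂₁ = 0.8333/EI.
Compatibility — zero rotation at each built-in end:
  1.667 M_D + 0.8333 M_E = 231.1
  0.8333 M_D + 1.667 M_E = 209.5
Solving the pair gives M_D = 101.1 kN·m and M_E = 75.18 kN·m (hogging).

M_E = 75.18 kN·m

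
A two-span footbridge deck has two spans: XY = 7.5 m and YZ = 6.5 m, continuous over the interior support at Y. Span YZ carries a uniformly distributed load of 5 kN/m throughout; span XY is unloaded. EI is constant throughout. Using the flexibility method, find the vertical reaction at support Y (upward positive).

Insert a hinge at Y; M_Y is the redundant, and each span becomes simply supported.
Rotations at Y on the released spans (each span's end-slope, ×1/EI):
  span YZ: UDL 5: wL³/(24EI) = 57.21/EI
  relative rotation θ_0 = (0 + 57.21)/EI = 57.21/EI
A unit hogging moment at Y produces rotation L₁/(3EI) + L₂/(3EI) = 4.667/EI.
Slope continuity at Y: θ_0 = M_Y·4.667/EI, so M_Y = 57.21/4.667 = 12.26 kN·m (hogging).
Span XY, ΣM about X with M_Y applied at Y: R_Y^{XY}·7.5 = 0 + 12.26, so R_Y^{XY} = 1.635 kN and R_X = 0 − 1.635 = -1.635 kN.
Span YZ, ΣM about Z: R_Y^{YZ}·6.5 = 105.6 + 12.26, so R_Y^{YZ} = 18.14 kN and R_Z = 32.5 − 18.14 = 14.36 kN.
R_Y = 1.635 + 18.14 = 19.77 kN.

R_Y = 19.77 kN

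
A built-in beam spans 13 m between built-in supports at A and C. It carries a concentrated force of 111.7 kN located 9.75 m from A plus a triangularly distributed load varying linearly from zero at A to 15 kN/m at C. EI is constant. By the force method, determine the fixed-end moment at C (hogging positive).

M_C = 331 kN·m

Take the two fixed-end moments M_A, M_C as redundants; the released structure is the simple span AC.
Simple-span end rotations at A and C under the given loads:
  at A: point load 111.7 at a = 9.75: Pab(L + b)/(6LEI) = 737.4/EI
  at C: point load 111.7 at a = 9.75: Pab(L + a)/(6LEI) = 1032/EI
  at A: triangular load, peak 15: 7w₀L³/(360EI) = 640.8/EI
  at C: triangular load, peak 15: w₀L³/(45EI) = 732.3/EI
  θ_A0 = 1378/EI,  θ_C0 = 1765/EI
Flexibility coefficients: a unit moment at one end gives L/(3EI) there and L/(6EI) at the far end, so f₁₁ = f₂₂ = 4.333/EI and f₁₂ = f₂₁ = 2.167/EI.
Compatibility — zero rotation at each built-in end:
  4.333 M_A + 2.167 M_C = 1378
  2.167 M_A + 4.333 M_C = 1765
Solving the pair gives M_A = 152.6 kN·m and M_C = 331 kN·m (hogging).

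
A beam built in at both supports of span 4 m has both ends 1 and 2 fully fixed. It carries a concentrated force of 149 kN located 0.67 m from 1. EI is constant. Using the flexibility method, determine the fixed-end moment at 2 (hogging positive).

M_2 = 13.92 kN·m

Release both end moments; the primary structure is a simply-supported span 12 with redundants M_1 and M_2.
On the primary (simply-supported) span, the end slopes from the loading are:
  at 1: point load 149 at a = 0.67: Pab(L + b)/(6LEI) = 101.5/EI
  at 2: point load 149 at a = 0.67: Pab(L + a)/(6LEI) = 64.69/EI
  θ_10 = 101.5/EI,  θ_20 = 64.69/EI
Flexibility coefficients: a unit moment at one end gives L/(3EI) there and L/(6EI) at the far end, so f₁₁ = f₂₂ = 1.333/EI and f₁₂ = f₂₁ = 0.6667/EI.
Compatibility — zero rotation at each built-in end:
  1.333 M_1 + 0.6667 M_2 = 101.5
  0.6667 M_1 + 1.333 M_2 = 64.69
Solving the pair gives M_1 = 69.19 kN·m and M_2 = 13.92 kN·m (hogging).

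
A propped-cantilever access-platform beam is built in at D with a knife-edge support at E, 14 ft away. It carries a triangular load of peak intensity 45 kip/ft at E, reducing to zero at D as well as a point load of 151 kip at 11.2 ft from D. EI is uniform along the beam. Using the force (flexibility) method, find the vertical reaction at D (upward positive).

R_D = 186.4 kip

Take the reaction at E as the redundant and release it; the primary structure is a cantilever fixed at D.
Downward deflection at the released point E due to the loads:
  triangular load, peak 45 at the free end: 11w₀L⁴/(120EI) = 158466/EI
  point load 151 at a = 11.2: Pa²(3L − a)/(6EI) = 97233/EI
  δ_0 = 255699/EI
Flexibility coefficient — unit upward force at E: δ_{EE} = L³/(3EI) = 914.7/EI.
Compatibility at E: δ_0 − R_E·δ_{EE} = 0, so R_E = 255699/914.7 = 279.6 kip.
Vertical equilibrium: R_D = ΣP − R_E = 466 − 279.6 = 186.4 kip.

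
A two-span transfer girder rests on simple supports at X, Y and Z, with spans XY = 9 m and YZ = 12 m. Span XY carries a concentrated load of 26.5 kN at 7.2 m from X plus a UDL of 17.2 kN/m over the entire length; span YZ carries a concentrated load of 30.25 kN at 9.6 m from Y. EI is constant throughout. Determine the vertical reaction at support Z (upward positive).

R_Z = 15.09 kN

Release continuity at Y by inserting a hinge; the redundant is the internal moment M_Y. The primary structure is two simply-supported spans XY and YZ.
Rotations at Y on the released spans (each span's end-slope, ×1/EI):
  span XY: point load 26.5 at a = 7.2: Pab(L + a)/(6LEI) = 103/EI
  span XY: UDL 17.2: wL³/(24EI) = 522.5/EI
  span YZ: point load 30.25 at a = 9.6: Pab(L + b)/(6LEI) = 139.4/EI
  relative rotation θ_0 = (625.5 + 139.4)/EI = 764.9/EI
A unit hogging moment at Y produces rotation L₁/(3EI) + L₂/(3EI) = 7/EI.
Compatibility: M_Y·(L₁+L₂)/(3EI) = θ_0, giving M_Y = 109.3 kN·m (hogging).
Span YZ, ΣM about Z: R_Y^{YZ}·12 = 72.6 + 109.3, so R_Y^{YZ} = 15.16 kN and R_Z = 30.25 − 15.16 = 15.09 kN.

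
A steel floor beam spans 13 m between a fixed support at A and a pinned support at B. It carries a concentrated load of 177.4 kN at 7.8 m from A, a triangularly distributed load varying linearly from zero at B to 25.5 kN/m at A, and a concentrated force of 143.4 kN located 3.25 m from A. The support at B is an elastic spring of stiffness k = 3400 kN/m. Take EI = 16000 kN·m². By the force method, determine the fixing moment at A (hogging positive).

M_A = 990.7 kN·m

Take the reaction at B as the redundant and release it; the primary structure is a cantilever fixed at A.
Free-end deflection of the primary structure under the applied loading (downward +):
  point load 177.4 at a = 7.8: Pa²(3L − a)/(6EI) = 56124/EI
  triangular load, peak 25.5 at the fixed end: w₀L⁴/(30EI) = 24277/EI
  point load 143.4 at a = 3.25: Pa²(3L − a)/(6EI) = 9025/EI
  δ_0 = 89425/EI
Tip deflection under a unit load at B: L³/(3EI) = 732.3/EI.
With EI = 16000 kN·m²: δ_0 = 5.5891 m and δ_{BB} = 0.045771 m/kN.
Compatibility — the spring shortens by R_B/k under the reaction it provides: δ_0 − R_B·δ_{BB} = R_B/k. With 1/k = 0.000294 m/kN, R_B = δ_0 / (δ_{BB} + 1/k) = 5.5891 / (0.045771 + 0.000294) = 121.3 kN.
Moment equilibrium about A: M_A = Σ(load moments about A) − R_B·L = 2568 − 121.3×13 = 990.7 kN·m.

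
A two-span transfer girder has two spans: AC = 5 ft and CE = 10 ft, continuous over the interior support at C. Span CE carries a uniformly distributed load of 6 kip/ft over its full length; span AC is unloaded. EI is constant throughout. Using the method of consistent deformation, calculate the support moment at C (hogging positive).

M_C = 50 kip·ft

Insert a hinge at C; M_C is the redundant, and each span becomes simply supported.
Discontinuity in slope at C on the released structure — sum the simple-span end rotations:
  span CE: UDL 6: wL³/(24EI) = 250/EI
  relative rotation θ_0 = (0 + 250)/EI = 250/EI
A unit hogging moment at C produces rotation L₁/(3EI) + L₂/(3EI) = 5/EI.
Compatibility: M_C·(L₁+L₂)/(3EI) = θ_0, giving M_C = 50 kip·ft (hogging).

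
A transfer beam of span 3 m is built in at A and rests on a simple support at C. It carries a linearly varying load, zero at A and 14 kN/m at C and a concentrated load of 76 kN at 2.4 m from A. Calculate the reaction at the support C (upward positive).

R_C = 65.05 kN

Remove the prop at C; the released (primary) structure is a cantilever built in at A.
Downward deflection at the released point C due to the loads:
  triangular load, peak 14 at the free end: 11w₀L⁴/(120EI) = 104/EI
  point load 76 at a = 2.4: Pa²(3L − a)/(6EI) = 481.5/EI
  δ_0 = 585.5/EI
Tip deflection under a unit load at C: L³/(3EI) = 9/EI.
The prop prevents deflection at C: R_C = δ_0/δ_{CC} = 585.5/9 = 65.05 kN.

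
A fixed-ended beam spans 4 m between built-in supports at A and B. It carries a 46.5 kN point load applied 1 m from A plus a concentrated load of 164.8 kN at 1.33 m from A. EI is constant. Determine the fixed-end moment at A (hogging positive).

M_A = 123.8 kN·m

Release both end moments; the primary structure is a simply-supported span AB with redundants M_A and M_B.
End rotations of the released simple span under the applied load (×1/EI):
  at A: point load 46.5 at a = 1: Pab(L + b)/(6LEI) = 40.69/EI
  at B: point load 46.5 at a = 1: Pab(L + a)/(6LEI) = 29.06/EI
  at A: point load 164.8 at a = 1.33: Pab(L + b)/(6LEI) = 162.6/EI
  at B: point load 164.8 at a = 1.33: Pab(L + a)/(6LEI) = 130/EI
  θ_A0 = 203.3/EI,  θ_B0 = 159/EI
Flexibility coefficients: a unit moment at one end gives L/(3EI) there and L/(6EI) at the far end, so f₁₁ = f₂₂ = 1.333/EI and f₁₂ = f₂₁ = 0.6667/EI.
Compatibility — zero rotation at each built-in end:
  1.333 M_A + 0.6667 M_B = 203.3
  0.6667 M_A + 1.333 M_B = 159
Solving the pair gives M_A = 123.8 kN·m and M_B = 57.37 kN·m (hogging).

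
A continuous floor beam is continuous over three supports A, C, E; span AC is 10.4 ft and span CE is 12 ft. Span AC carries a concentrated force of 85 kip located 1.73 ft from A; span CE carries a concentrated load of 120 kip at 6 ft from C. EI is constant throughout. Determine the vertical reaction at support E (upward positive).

R_E = 45.18 kip

Release continuity at C by inserting a hinge; the redundant is the internal moment M_C. The primary structure is two simply-supported spans AC and CE.
Rotations at C on the released spans (each span's end-slope, ×1/EI):
  span AC: point load 85 at a = 1.73: Pab(L + a)/(6LEI) = 247.8/EI
  span CE: point load 120 at a = 6: Pab(L + b)/(6LEI) = 1080/EI
  relative rotation θ_0 = (247.8 + 1080)/EI = 1328/EI
A unit hogging moment at C produces rotation L₁/(3EI) + L₂/(3EI) = 7.467/EI.
Slope continuity at C: θ_0 = M_C·7.467/EI, so M_C = 1328/7.467 = 177.8 kip·ft (hogging).
Span CE, ΣM about E: R_C^{CE}·12 = 720 + 177.8, so R_C^{CE} = 74.82 kip and R_E = 120 − 74.82 = 45.18 kip.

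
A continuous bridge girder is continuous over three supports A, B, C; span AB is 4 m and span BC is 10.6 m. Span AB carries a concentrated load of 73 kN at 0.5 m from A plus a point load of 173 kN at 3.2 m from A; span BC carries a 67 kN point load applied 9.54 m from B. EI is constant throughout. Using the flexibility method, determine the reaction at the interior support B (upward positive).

Insert a hinge at B; M_B is the redundant, and each span becomes simply supported.
Rotations at B on the released spans (each span's end-slope, ×1/EI):
  span AB: point load 73 at a = 0.5: Pab(L + a)/(6LEI) = 23.95/EI
  span AB: point load 173 at a = 3.2: Pab(L + a)/(6LEI) = 132.9/EI
  span BC: point load 67 at a = 9.54: Pab(L + b)/(6LEI) = 124.2/EI
  relative rotation θ_0 = (156.8 + 124.2)/EI = 281/EI
A unit hogging moment at B produces rotation L₁/(3EI) + L₂/(3EI) = 4.867/EI.
Slope continuity at B: θ_0 = M_B·4.867/EI, so M_B = 281/4.867 = 57.75 kN·m (hogging).
Span AB, ΣM about A with M_B applied at B: R_B^{AB}·4 = 590.1 + 57.75, so R_B^{AB} = 162 kN and R_A = 246 − 162 = 84.04 kN.
Span BC, ΣM about C: R_B^{BC}·10.6 = 71.02 + 57.75, so R_B^{BC} = 12.15 kN and R_C = 67 − 12.15 = 54.85 kN.
R_B = 162 + 12.15 = 174.1 kN.

R_B = 174.1 kN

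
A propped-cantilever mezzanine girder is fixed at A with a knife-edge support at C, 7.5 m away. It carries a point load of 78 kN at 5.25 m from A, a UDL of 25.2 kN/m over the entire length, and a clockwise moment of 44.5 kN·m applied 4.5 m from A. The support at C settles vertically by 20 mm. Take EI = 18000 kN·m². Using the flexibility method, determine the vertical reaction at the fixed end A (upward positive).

Remove the prop at C; the released (primary) structure is a cantilever built in at A.
Downward deflection at the released point C due to the loads:
  point load 78 at a = 5.25: Pa²(3L − a)/(6EI) = 6181/EI
  UDL 25.2: wL⁴/(8EI) = 9967/EI
  clockwise couple 44.5 at a = 4.5: M₀a(2L − a)/(2EI) = 1051/EI
  δ_0 = 17199/EI
Flexibility coefficient — unit upward force at C: δ_{CC} = L³/(3EI) = 140.6/EI.
With EI = 18000 kN·m²: δ_0 = 0.9555 m and δ_{CC} = 0.007812 m/kN.
Compatibility — the beam at C must follow the support down by 0.02 m: δ_0 − R_C·δ_{CC} = 0.02, so R_C = (0.9555 − 0.02)/0.007812 = 119.7 kN.
Vertical equilibrium: R_A = ΣP − R_C = 267 − 119.7 = 147.3 kN.

R_A = 147.3 kN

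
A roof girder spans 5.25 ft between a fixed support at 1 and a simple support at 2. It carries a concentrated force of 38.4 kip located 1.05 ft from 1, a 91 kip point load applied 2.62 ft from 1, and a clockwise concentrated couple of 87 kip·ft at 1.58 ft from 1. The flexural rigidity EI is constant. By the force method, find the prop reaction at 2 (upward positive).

Choose R_2 as the redundant. The primary structure is the cantilever fixed at 1.
Downward deflection at the released point 2 due to the loads:
  point load 38.4 at a = 1.05: Pa²(3L − a)/(6EI) = 103.7/EI
  point load 91 at a = 2.62: Pa²(3L − a)/(6EI) = 1367/EI
  clockwise couple 87 at a = 1.58: M₀a(2L − a)/(2EI) = 613.1/EI
  δ_0 = 2084/EI
Flexibility coefficient — unit upward force at 2: δ_{22} = L³/(3EI) = 48.23/EI.
Compatibility at 2: δ_0 − R_2·δ_{22} = 0, so R_2 = 2084/48.23 = 43.2 kip.

R_2 = 43.2 kip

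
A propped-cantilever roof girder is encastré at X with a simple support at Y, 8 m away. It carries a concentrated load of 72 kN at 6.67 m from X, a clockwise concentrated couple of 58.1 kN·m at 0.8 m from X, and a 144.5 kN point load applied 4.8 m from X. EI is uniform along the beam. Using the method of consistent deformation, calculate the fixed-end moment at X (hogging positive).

M_X = 282.3 kN·m

Remove the prop at Y; the released (primary) structure is a cantilever built in at X.
Primary-structure tip deflection at Y by superposition:
  point load 72 at a = 6.67: Pa²(3L − a)/(6EI) = 9252/EI
  clockwise couple 58.1 at a = 0.8: M₀a(2L − a)/(2EI) = 353.2/EI
  point load 144.5 at a = 4.8: Pa²(3L − a)/(6EI) = 10654/EI
  δ_0 = 20259/EI
Flexibility coefficient — unit upward force at Y: δ_{YY} = L³/(3EI) = 170.7/EI.
The prop prevents deflection at Y: R_Y = δ_0/δ_{YY} = 20259/170.7 = 118.7 kN.
Moment equilibrium about X: M_X = Σ(load moments about X) − R_Y·L = 1232 − 118.7×8 = 282.3 kN·m.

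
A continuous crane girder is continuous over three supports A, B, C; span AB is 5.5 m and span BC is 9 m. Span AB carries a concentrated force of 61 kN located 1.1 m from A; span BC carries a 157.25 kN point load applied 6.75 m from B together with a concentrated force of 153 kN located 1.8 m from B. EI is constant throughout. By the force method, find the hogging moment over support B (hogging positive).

Release continuity at B by inserting a hinge; the redundant is the internal moment M_B. The primary structure is two simply-supported spans AB and BC.
Discontinuity in slope at B on the released structure — sum the simple-span end rotations:
  span AB: point load 61 at a = 1.1: Pab(L + a)/(6LEI) = 59.05/EI
  span BC: point load 157.25 at a = 6.75: Pab(L + b)/(6LEI) = 497.5/EI
  span BC: point load 153 at a = 1.8: Pab(L + b)/(6LEI) = 594.9/EI
  relative rotation θ_0 = (59.05 + 1092)/EI = 1151/EI
A unit hogging moment at B produces rotation L₁/(3EI) + L₂/(3EI) = 4.833/EI.
Slope continuity at B: θ_0 = M_B·4.833/EI, so M_B = 1151/4.833 = 238.2 kN·m (hogging).

M_B = 238.2 kN·m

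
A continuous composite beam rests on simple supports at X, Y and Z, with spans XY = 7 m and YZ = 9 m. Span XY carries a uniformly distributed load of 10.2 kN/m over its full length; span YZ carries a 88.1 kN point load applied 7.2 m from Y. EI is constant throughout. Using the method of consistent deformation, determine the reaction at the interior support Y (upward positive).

Take M_Y as the redundant. Released structure: two simple spans XY and YZ with a hinge at Y.
Rotations at Y on the released spans (each span's end-slope, ×1/EI):
  span XY: UDL 10.2: wL³/(24EI) = 145.8/EI
  span YZ: point load 88.1 at a = 7.2: Pab(L + b)/(6LEI) = 228.4/EI
  relative rotation θ_0 = (145.8 + 228.4)/EI = 374.1/EI
A unit hogging moment at Y produces rotation L₁/(3EI) + L₂/(3EI) = 5.333/EI.
Slope continuity at Y: θ_0 = M_Y·5.333/EI, so M_Y = 374.1/5.333 = 70.15 kN·m (hogging).
Span XY, ΣM about X with M_Y applied at Y: R_Y^{XY}·7 = 249.9 + 70.15, so R_Y^{XY} = 45.72 kN and R_X = 71.4 − 45.72 = 25.68 kN.
Span YZ, ΣM about Z: R_Y^{YZ}·9 = 158.6 + 70.15, so R_Y^{YZ} = 25.41 kN and R_Z = 88.1 − 25.41 = 62.69 kN.
R_Y = 45.72 + 25.41 = 71.14 kN.

R_Y = 71.14 kN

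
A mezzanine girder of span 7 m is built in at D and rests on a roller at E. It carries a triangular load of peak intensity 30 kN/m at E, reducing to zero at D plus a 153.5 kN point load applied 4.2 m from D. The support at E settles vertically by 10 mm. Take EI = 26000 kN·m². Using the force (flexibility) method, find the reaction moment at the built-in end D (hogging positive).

M_D = 282.2 kN·m

Choose R_E as the redundant. The primary structure is the cantilever fixed at D.
Deflection at E on the released cantilever, summing each load's contribution:
  triangular load, peak 30 at the free end: 11w₀L⁴/(120EI) = 6603/EI
  point load 153.5 at a = 4.2: Pa²(3L − a)/(6EI) = 7582/EI
  δ_0 = 14184/EI
Tip deflection under a unit load at E: L³/(3EI) = 114.3/EI.
With EI = 26000 kN·m²: δ_0 = 0.54555 m and δ_{EE} = 0.004397 m/kN.
Compatibility — the beam at E must follow the support down by 0.01 m: δ_0 − R_E·δ_{EE} = 0.01, so R_E = (0.54555 − 0.01)/0.004397 = 121.8 kN.
Moment equilibrium about D: M_D = Σ(load moments about D) − R_E·L = 1135 − 121.8×7 = 282.2 kN·m.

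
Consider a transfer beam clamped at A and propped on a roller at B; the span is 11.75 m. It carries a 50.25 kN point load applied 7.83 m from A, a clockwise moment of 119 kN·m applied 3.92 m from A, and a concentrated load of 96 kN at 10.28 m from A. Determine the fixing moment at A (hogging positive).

M_A = 176.7 kN·m

Remove the prop at B; the released (primary) structure is a cantilever built in at A.
Deflection at B on the released cantilever, summing each load's contribution:
  point load 50.25 at a = 7.83: Pa²(3L − a)/(6EI) = 14079/EI
  clockwise couple 119 at a = 3.92: M₀a(2L − a)/(2EI) = 4567/EI
  point load 96 at a = 10.28: Pa²(3L − a)/(6EI) = 42221/EI
  δ_0 = 60867/EI
Flexibility coefficient — unit upward force at B: δ_{BB} = L³/(3EI) = 540.7/EI.
The prop prevents deflection at B: R_B = δ_0/δ_{BB} = 60867/540.7 = 112.6 kN.
Moment equilibrium about A: M_A = Σ(load moments about A) − R_B·L = 1499 − 112.6×11.75 = 176.7 kN·m.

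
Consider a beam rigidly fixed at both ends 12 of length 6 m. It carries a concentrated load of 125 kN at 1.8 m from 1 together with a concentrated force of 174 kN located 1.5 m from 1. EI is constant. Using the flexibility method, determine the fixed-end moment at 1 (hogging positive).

M_1 = 257.1 kN·m

Take the two fixed-end moments M_1, M_2 as redundants; the released structure is the simple span 12.
On the primary (simply-supported) span, the end slopes from the loading are:
  at 1: point load 125 at a = 1.8: Pab(L + b)/(6LEI) = 267.8/EI
  at 2: point load 125 at a = 1.8: Pab(L + a)/(6LEI) = 204.8/EI
  at 1: point load 174 at a = 1.5: Pab(L + b)/(6LEI) = 342.6/EI
  at 2: point load 174 at a = 1.5: Pab(L + a)/(6LEI) = 244.7/EI
  θ_10 = 610.3/EI,  θ_20 = 449.4/EI
Flexibility coefficients: a unit moment at one end gives L/(3EI) there and L/(6EI) at the far end, so f₁₁ = f₂₂ = 2/EI and f₁₂ = f₂₁ = 1/EI.
Compatibility — zero rotation at each built-in end:
  2 M_1 + 1 M_2 = 610.3
  1 M_1 + 2 M_2 = 449.4
Solving the pair gives M_1 = 257.1 kN·m and M_2 = 96.19 kN·m (hogging).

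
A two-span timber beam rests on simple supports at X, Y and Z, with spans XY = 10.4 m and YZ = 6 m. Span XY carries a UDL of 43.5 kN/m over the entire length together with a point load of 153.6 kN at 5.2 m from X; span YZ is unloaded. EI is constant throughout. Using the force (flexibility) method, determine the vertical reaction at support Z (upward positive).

Insert a hinge at Y; M_Y is the redundant, and each span becomes simply supported.
Rotations at Y on the released spans (each span's end-slope, ×1/EI):
  span XY: UDL 43.5: wL³/(24EI) = 2039/EI
  span XY: point load 153.6 at a = 5.2: Pab(L + a)/(6LEI) = 1038/EI
  relative rotation θ_0 = (3077 + 0)/EI = 3077/EI
A unit hogging moment at Y produces rotation L₁/(3EI) + L₂/(3EI) = 5.467/EI.
Compatibility: M_Y·(L₁+L₂)/(3EI) = θ_0, giving M_Y = 562.9 kN·m (hogging).
Span YZ, ΣM about Z: R_Y^{YZ}·6 = 0 + 562.9, so R_Y^{YZ} = 93.82 kN and R_Z = 0 − 93.82 = -93.82 kN.

R_Z = -93.82 kN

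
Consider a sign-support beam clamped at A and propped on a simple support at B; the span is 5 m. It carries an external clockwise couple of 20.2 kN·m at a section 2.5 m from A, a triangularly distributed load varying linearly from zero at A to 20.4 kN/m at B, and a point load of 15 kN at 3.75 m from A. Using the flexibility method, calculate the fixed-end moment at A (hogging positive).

M_A = 36.01 kN·m

Release the roller at B. Primary structure: cantilever fixed at A.
Primary-structure tip deflection at B by superposition:
  clockwise couple 20.2 at a = 2.5: M₀a(2L − a)/(2EI) = 189.4/EI
  triangular load, peak 20.4 at the free end: 11w₀L⁴/(120EI) = 1169/EI
  point load 15 at a = 3.75: Pa²(3L − a)/(6EI) = 395.5/EI
  δ_0 = 1754/EI
Flexibility coefficient — unit upward force at B: δ_{BB} = L³/(3EI) = 41.67/EI.
Compatibility at B: δ_0 − R_B·δ_{BB} = 0, so R_B = 1754/41.67 = 42.09 kN.
Moment equilibrium about A: M_A = Σ(load moments about A) − R_B·L = 246.4 − 42.09×5 = 36.01 kN·m.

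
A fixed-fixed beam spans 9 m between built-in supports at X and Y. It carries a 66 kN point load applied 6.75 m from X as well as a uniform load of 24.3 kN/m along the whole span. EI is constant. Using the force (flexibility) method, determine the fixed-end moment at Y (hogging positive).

M_Y = 247.6 kN·m

Release both end moments; the primary structure is a simply-supported span XY with redundants M_X and M_Y.
On the primary (simply-supported) span, the end slopes from the loading are:
  at X: point load 66 at a = 6.75: Pab(L + b)/(6LEI) = 208.8/EI
  at Y: point load 66 at a = 6.75: Pab(L + a)/(6LEI) = 292.4/EI
  at X: UDL 24.3: wL³/(24EI) = 738.1/EI
  at Y: UDL 24.3: wL³/(24EI) = 738.1/EI
  θ_X0 = 946.9/EI,  θ_Y0 = 1030/EI
Flexibility coefficients: a unit moment at one end gives L/(3EI) there and L/(6EI) at the far end, so f₁₁ = f₂₂ = 3/EI and f₁₂ = f₂₁ = 1.5/EI.
Compatibility — zero rotation at each built-in end:
  3 M_X + 1.5 M_Y = 946.9
  1.5 M_X + 3 M_Y = 1030
Solving the pair gives M_X = 191.9 kN·m and M_Y = 247.6 kN·m (hogging).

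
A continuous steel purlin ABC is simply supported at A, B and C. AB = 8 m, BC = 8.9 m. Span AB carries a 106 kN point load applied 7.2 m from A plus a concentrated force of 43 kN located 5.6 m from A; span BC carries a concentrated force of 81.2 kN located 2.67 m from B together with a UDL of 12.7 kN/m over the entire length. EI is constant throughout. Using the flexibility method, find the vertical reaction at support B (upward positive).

Take M_B as the redundant. Released structure: two simple spans AB and BC with a hinge at B.
Rotations at B on the released spans (each span's end-slope, ×1/EI):
  span AB: point load 106 at a = 7.2: Pab(L + a)/(6LEI) = 193.3/EI
  span AB: point load 43 at a = 5.6: Pab(L + a)/(6LEI) = 163.7/EI
  span BC: point load 81.2 at a = 2.67: Pab(L + b)/(6LEI) = 382.7/EI
  span BC: UDL 12.7: wL³/(24EI) = 373/EI
  relative rotation θ_0 = (357.1 + 755.7)/EI = 1113/EI
A unit hogging moment at B produces rotation L₁/(3EI) + L₂/(3EI) = 5.633/EI.
Compatibility: M_B·(L₁+L₂)/(3EI) = θ_0, giving M_B = 197.5 kN·m (hogging).
Span AB, ΣM about A with M_B applied at B: R_B^{AB}·8 = 1004 + 197.5, so R_B^{AB} = 150.2 kN and R_A = 149 − 150.2 = -1.193 kN.
Span BC, ΣM about C: R_B^{BC}·8.9 = 1009 + 197.5, so R_B^{BC} = 135.6 kN and R_C = 194.2 − 135.6 = 58.68 kN.
R_B = 150.2 + 135.6 = 285.7 kN.

R_B = 285.7 kN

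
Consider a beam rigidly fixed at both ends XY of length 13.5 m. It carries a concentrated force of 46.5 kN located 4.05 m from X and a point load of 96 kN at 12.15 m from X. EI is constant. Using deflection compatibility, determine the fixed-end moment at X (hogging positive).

Release both end moments; the primary structure is a simply-supported span XY with redundants M_X and M_Y.
Simple-span end rotations at X and Y under the given loads:
  at X: point load 46.5 at a = 4.05: Pab(L + b)/(6LEI) = 504.2/EI
  at Y: point load 46.5 at a = 4.05: Pab(L + a)/(6LEI) = 385.6/EI
  at X: point load 96 at a = 12.15: Pab(L + b)/(6LEI) = 288.7/EI
  at Y: point load 96 at a = 12.15: Pab(L + a)/(6LEI) = 498.6/EI
  θ_X0 = 792.9/EI,  θ_Y0 = 884.2/EI
Flexibility coefficients: a unit moment at one end gives L/(3EI) there and L/(6EI) at the far end, so f₁₁ = f₂₂ = 4.5/EI and f₁₂ = f₂₁ = 2.25/EI.
Compatibility — zero rotation at each built-in end:
  4.5 M_X + 2.25 M_Y = 792.9
  2.25 M_X + 4.5 M_Y = 884.2
Solving the pair gives M_X = 103.9 kN·m and M_Y = 144.5 kN·m (hogging).

M_X = 103.9 kN·m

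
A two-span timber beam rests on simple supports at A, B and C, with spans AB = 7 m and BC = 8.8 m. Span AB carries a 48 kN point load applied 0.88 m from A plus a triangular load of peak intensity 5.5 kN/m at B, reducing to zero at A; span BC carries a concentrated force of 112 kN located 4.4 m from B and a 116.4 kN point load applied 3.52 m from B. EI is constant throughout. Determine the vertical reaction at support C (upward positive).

Take M_B as the redundant. Released structure: two simple spans AB and BC with a hinge at B.
End slopes at the hinge B, treating each span as simply supported:
  span AB: point load 48 at a = 0.88: Pab(L + a)/(6LEI) = 48.5/EI
  span AB: triangular load, peak 5.5: w₀L³/(45EI) = 41.92/EI
  span BC: point load 112 at a = 4.4: Pab(L + b)/(6LEI) = 542.1/EI
  span BC: point load 116.4 at a = 3.52: Pab(L + b)/(6LEI) = 576.9/EI
  relative rotation θ_0 = (90.42 + 1119)/EI = 1209/EI
A unit hogging moment at B produces rotation L₁/(3EI) + L₂/(3EI) = 5.267/EI.
Slope continuity at B: θ_0 = M_B·5.267/EI, so M_B = 1209/5.267 = 229.6 kN·m (hogging).
Span BC, ΣM about C: R_B^{BC}·8.8 = 1107 + 229.6, so R_B^{BC} = 151.9 kN and R_C = 228.4 − 151.9 = 76.47 kN.

R_C = 76.47 kN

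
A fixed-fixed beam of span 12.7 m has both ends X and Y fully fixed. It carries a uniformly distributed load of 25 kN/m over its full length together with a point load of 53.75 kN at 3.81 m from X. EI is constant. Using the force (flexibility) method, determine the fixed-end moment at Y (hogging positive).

Release both end moments; the primary structure is a simply-supported span XY with redundants M_X and M_Y.
Simple-span end rotations at X and Y under the given loads:
  at X: UDL 25: wL³/(24EI) = 2134/EI
  at Y: UDL 25: wL³/(24EI) = 2134/EI
  at X: point load 53.75 at a = 3.81: Pab(L + b)/(6LEI) = 515.8/EI
  at Y: point load 53.75 at a = 3.81: Pab(L + a)/(6LEI) = 394.5/EI
  θ_X0 = 2650/EI,  θ_Y0 = 2528/EI
Flexibility coefficients: a unit moment at one end gives L/(3EI) there and L/(6EI) at the far end, so f₁₁ = f₂₂ = 4.233/EI and f₁₂ = f₂₁ = 2.117/EI.
Compatibility — zero rotation at each built-in end:
  4.233 M_X + 2.117 M_Y = 2650
  2.117 M_X + 4.233 M_Y = 2528
Solving the pair gives M_X = 436.4 kN·m and M_Y = 379 kN·m (hogging).

M_Y = 379 kN·m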